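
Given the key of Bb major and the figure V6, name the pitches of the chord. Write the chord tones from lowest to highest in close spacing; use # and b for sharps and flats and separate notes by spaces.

A C F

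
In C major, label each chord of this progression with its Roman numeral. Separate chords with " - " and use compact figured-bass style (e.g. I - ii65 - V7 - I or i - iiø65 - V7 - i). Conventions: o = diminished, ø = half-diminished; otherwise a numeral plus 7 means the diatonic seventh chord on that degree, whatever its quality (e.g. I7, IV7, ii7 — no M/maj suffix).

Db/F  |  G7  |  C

bII6 - V7 - I

Db/F is non-diatonic — a major triad on the lowered supertonic (Db): the Neapolitan sixth, bII6 (third, F, in the bass — hence the 6).
G7: root G is the dominant; dominant seventh chord there is V7.
C: major triad on C = scale degree 1 → I.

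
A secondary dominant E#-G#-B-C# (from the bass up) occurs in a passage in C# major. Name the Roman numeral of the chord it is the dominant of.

The chord is a dominant seventh chord on C#.
A dominant resolves down a perfect fifth: C# → F#. In C# major, F# is scale degree 4, i.e. IV.

IV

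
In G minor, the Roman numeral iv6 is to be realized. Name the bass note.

Eb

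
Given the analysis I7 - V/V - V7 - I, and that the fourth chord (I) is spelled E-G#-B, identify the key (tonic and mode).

The chord E is a major triad rooted on E; its label is I.
If E is scale degree 1 and the mode makes that degree carry a major triad, the tonic is E and the mode is major.

E major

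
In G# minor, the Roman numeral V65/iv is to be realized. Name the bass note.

B#

The applied chord V65/iv is rooted on G#: G#-B#-D#-F#.
The figure 65 means first inversion — the third is in the bass.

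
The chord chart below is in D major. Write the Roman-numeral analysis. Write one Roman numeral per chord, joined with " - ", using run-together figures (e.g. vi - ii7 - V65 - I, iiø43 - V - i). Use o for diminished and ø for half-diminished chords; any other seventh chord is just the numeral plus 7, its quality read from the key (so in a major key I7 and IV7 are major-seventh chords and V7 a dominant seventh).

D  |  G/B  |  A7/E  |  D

I - IV6 - V43 - I

D: major triad on D = scale degree 1 → I.
G/B has root G, degree 4 in D major, so IV6.
A7/E has root A, degree 5 in D major, so V43.
D has root D, degree 1 in D major, so I.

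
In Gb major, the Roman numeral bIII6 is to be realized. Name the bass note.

bIII in Gb major has root Bbb; the chord is Bbb-Db-Fb.
The figure 6 means first inversion — the third is in the bass.

Db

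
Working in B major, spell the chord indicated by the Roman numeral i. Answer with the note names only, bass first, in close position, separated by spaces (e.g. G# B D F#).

B D F#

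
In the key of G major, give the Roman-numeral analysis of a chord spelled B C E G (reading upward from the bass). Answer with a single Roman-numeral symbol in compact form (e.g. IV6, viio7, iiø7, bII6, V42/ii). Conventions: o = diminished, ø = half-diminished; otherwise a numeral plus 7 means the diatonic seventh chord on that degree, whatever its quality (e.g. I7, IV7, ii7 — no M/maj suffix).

IV42

The pitches C-E-G-B form a major seventh chord rooted on C.
C is scale degree 4 in G major, and a major seventh chord on that degree is written IV7.
With B in the bass the chord is in third inversion, so the figured bass is 42.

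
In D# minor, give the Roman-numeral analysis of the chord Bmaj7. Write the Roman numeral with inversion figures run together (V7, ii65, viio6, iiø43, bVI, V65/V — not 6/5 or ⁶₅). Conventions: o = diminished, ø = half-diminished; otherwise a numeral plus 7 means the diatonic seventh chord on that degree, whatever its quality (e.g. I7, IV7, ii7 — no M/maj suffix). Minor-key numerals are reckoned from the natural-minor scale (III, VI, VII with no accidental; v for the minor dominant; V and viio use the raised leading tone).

Stacked in thirds the chord is B-D#-F#-A#: a major seventh chord on B.
B is scale degree 6 in D# minor, and a major seventh chord on that degree is written VI7.

VI7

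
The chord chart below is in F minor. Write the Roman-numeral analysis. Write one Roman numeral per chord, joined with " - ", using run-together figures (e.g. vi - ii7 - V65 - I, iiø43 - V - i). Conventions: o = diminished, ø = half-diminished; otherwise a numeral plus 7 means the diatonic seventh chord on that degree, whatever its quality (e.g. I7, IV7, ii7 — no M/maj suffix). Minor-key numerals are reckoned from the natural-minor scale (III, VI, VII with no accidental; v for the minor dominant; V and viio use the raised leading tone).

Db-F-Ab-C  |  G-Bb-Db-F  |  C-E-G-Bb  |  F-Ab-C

VI7 - iiø7 - V7 - i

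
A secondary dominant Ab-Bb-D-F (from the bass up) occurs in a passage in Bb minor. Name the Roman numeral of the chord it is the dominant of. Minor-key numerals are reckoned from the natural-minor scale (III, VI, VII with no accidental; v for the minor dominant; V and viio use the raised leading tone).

The chord is a dominant seventh chord on Bb.
A dominant resolves down a perfect fifth: Bb → Eb. In Bb minor, Eb is scale degree 4, i.e. iv.

iv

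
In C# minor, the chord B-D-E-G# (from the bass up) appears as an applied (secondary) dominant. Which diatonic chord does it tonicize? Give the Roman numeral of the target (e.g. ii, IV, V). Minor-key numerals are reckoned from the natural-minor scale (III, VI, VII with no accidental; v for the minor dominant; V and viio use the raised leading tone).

The chord is a dominant seventh chord on E.
A dominant resolves down a perfect fifth: E → A. In C# minor, A is scale degree 6, i.e. VI.

VI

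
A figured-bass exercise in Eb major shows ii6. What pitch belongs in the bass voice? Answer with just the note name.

ii in Eb major has root F; the chord is F-Ab-C.
The figure 6 means first inversion — the third is in the bass.

Ab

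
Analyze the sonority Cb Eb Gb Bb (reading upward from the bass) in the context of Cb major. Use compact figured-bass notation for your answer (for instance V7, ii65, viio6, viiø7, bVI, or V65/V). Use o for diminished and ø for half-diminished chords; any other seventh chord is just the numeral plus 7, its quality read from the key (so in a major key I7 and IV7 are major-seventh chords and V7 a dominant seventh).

I7

Stacked in thirds the chord is Cb-Eb-Gb-Bb: a major seventh chord on Cb.
Cb is scale degree 1 in Cb major, and a major seventh chord on that degree is written I7.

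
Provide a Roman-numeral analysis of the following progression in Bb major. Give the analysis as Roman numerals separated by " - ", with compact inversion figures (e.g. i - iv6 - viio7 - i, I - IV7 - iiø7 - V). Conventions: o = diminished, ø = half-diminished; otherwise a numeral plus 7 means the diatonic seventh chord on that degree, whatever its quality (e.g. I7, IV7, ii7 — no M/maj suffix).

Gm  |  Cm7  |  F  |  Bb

Gm has root G, degree 6 in Bb major, so vi.
Cm7 has root C, degree 2 in Bb major, so ii7.
F: major triad on F = scale degree 5 → V.
Bb has root Bb, degree 1 in Bb major, so I.

vi - ii7 - V - I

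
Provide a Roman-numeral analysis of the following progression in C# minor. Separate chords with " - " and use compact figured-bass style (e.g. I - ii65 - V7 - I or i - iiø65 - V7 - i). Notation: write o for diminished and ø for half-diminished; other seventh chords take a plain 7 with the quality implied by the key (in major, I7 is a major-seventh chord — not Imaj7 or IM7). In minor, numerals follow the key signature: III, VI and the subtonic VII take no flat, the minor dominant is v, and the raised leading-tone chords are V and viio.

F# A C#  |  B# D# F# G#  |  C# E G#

iv - V65 - i

F#-A-C# has root F#, degree 4 in C# minor, so iv.
B#-D#-F#-G# has root G#, degree 5 in C# minor, so V65.
C#-E-G# has root C#, degree 1 in C# minor, so i.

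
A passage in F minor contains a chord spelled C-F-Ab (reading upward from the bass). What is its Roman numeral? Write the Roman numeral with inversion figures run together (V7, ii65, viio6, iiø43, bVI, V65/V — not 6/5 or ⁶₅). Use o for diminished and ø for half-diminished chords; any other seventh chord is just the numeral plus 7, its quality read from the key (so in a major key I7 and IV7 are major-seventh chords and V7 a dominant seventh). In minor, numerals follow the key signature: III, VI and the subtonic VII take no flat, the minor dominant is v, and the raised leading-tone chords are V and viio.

i64

Stacked in thirds the chord is F-Ab-C: a minor triad on F.
In F minor, F is the tonic; the diatonic minor triad there is i.
With C in the bass the chord is in second inversion, so the figured bass is 64.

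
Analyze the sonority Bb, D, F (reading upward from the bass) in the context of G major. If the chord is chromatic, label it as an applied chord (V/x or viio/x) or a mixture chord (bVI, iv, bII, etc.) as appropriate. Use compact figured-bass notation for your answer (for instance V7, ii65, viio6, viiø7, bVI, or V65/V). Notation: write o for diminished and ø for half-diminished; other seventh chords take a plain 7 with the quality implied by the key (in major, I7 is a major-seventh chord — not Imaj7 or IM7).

bIII

Stacked in thirds the chord is Bb-D-F: a major triad on Bb.
Bb is the lowered third degree of G major (diatonic 3 would be B). This is a major triad on the lowered third degree, borrowed from the parallel minor.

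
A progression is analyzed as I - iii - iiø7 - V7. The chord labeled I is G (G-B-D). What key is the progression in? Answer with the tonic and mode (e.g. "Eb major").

G major

The anchor chord is a major triad on G, labeled I.
If G is scale degree 1 and the mode makes that degree carry a major triad, the tonic is G and the mode is major.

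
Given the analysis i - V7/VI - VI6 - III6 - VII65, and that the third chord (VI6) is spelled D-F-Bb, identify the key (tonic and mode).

D minor

VI6 is given as D-F-Bb — a major triad with root Bb.
If Bb is scale degree 6 and the mode makes that degree carry a major triad, the tonic is D and the mode is minor.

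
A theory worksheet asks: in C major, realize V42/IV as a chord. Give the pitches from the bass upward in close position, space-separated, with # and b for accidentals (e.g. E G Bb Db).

Bb C E G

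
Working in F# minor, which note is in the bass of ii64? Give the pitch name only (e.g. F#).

D#

ii in F# minor has root G#; the chord is G#-B-D#.
The figure 64 means second inversion — the fifth is in the bass.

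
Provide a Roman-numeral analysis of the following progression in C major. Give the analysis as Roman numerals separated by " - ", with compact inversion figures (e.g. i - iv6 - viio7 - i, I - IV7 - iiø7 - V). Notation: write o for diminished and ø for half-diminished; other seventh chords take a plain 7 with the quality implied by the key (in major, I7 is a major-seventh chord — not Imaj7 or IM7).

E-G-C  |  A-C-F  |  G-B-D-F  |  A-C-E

I6 - IV6 - V7 - vi

E-G-C has root C, degree 1 in C major, so I6.
A-C-F: major triad on F = scale degree 4 → IV6.
G-B-D-F: root G is the dominant; dominant seventh chord there is V7.
A-C-E has root A, degree 6 in C major, so vi.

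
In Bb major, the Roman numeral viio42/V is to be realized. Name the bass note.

The applied chord viio42/V is rooted on E: E-G-Bb-Db.
The figure 42 means third inversion — the seventh is in the bass.

Db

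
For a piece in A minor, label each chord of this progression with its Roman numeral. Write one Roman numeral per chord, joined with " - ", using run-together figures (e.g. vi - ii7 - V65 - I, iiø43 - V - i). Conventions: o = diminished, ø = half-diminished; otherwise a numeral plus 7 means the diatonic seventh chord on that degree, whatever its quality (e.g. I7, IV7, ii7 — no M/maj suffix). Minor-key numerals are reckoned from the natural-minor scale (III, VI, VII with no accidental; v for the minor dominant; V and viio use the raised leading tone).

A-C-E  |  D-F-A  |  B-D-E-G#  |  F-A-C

A-C-E: root A is the tonic; minor triad there is i.
D-F-A: minor triad on D = scale degree 4 → iv.
B-D-E-G#: root E is the dominant; dominant seventh chord there is V43.
F-A-C: root F is the submediant; major triad there is VI.

i - iv - V43 - VI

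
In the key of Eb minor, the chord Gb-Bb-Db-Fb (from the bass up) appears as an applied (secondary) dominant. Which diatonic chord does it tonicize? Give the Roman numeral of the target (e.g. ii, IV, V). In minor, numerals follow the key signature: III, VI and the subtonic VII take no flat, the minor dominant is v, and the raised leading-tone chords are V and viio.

VI

The chord is a dominant seventh chord on Gb.
A dominant resolves down a perfect fifth: Gb → Cb. In Eb minor, Cb is scale degree 6, i.e. VI.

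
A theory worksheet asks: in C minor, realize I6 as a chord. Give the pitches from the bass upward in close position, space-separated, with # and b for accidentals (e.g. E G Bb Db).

Scale degree 1 in C minor is C; here the chord built on it is altered to a major triad. I6 is the major tonic (Picardy third), borrowed from the parallel major.
So the chord is C-E-G.
The figured bass 6 indicates first inversion, placing the third (E) in the bass: E-G-C.

E G C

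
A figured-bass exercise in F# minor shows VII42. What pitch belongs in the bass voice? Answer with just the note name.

VII in F# minor has root E; the chord is E-G#-B-D.
The figure 42 means third inversion — the seventh is in the bass.

D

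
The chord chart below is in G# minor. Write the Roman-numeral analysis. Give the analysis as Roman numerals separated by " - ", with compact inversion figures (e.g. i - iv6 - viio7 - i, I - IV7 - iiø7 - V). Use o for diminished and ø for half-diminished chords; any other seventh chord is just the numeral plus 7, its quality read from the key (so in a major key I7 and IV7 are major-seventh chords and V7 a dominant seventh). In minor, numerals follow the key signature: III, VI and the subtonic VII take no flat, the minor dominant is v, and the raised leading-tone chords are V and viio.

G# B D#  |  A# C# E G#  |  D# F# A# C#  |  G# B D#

G#-B-D#: root G# is the tonic; minor triad there is i.
A#-C#-E-G#: half-diminished seventh chord on A# = scale degree 2 → iiø7.
D#-F#-A#-C# has root D#, degree 5 in G# minor, so v7.
G#-B-D#: root G# is the tonic; minor triad there is i.

i - iiø7 - v7 - i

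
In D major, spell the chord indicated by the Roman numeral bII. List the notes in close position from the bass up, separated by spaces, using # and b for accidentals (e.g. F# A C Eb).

Scale degree 2 in D major is E; lowering it a half step gives Eb. bII is the Neapolitan chord — a major triad on the lowered second degree.
So the chord is Eb-G-Bb, a major triad.

Eb G Bb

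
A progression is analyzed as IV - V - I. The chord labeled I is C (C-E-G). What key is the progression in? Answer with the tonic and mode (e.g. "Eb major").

The chord C is a major triad rooted on C; its label is I.
If C is scale degree 1 and the mode makes that degree carry a major triad, the tonic is C and the mode is major.

C major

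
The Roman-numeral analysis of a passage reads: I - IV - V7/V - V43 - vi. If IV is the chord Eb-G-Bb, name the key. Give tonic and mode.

The chord Eb is a major triad rooted on Eb; its label is IV.
IV on Eb implies Eb is the subdominant; that puts the tonic at Bb, and the uppercase numeral fits major mode.

Bb major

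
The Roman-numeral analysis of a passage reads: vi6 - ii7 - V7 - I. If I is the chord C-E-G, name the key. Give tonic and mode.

C major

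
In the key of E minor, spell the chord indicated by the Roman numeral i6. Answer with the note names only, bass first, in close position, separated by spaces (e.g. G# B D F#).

In E minor, the first degree is E, and the diatonic chord built there is a minor triad.
Stacking thirds from E gives E-G-B.
The figured bass 6 indicates first inversion, placing the third (G) in the bass: G-B-E.

G B E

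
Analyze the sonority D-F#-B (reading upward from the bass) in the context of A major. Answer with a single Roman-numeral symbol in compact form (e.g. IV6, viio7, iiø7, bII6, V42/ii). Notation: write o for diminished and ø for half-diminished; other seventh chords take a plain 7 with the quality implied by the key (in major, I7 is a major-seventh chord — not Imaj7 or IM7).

ii6

The pitches B-D-F# form a minor triad rooted on B.
In A major, B is the supertonic; the diatonic minor triad there is ii.
With D in the bass the chord is in first inversion, so the figured bass is 6.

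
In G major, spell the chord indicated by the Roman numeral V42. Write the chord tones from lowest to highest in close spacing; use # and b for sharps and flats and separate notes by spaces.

C D F# A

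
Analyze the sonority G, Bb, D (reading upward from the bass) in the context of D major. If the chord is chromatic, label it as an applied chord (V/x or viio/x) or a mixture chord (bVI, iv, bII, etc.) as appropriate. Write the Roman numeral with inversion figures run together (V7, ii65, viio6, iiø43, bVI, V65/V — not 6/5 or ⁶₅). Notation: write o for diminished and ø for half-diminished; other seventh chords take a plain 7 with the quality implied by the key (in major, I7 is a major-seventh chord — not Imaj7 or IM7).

iv

Stacked in thirds the chord is G-Bb-D: a minor triad on G.
G is the fourth degree of D major. This is the minor subdominant, borrowed from the parallel minor.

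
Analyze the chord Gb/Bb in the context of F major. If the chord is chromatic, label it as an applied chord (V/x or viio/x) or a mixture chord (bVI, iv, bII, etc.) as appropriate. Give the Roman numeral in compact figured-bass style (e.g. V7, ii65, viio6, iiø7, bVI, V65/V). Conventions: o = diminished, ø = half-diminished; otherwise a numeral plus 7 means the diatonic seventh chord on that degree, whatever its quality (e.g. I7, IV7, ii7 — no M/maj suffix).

The pitches Gb-Bb-Db form a major triad rooted on Gb.
Gb is the lowered second degree of F major (diatonic 2 would be G). This is the Neapolitan sixth — a major triad on the lowered second degree, here in its customary first inversion.
With Bb in the bass the chord is in first inversion, so the figured bass is 6.

bII6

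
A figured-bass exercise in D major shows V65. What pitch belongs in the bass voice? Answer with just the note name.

C#

V in D major has root A; the chord is A-C#-E-G.
The figure 65 means first inversion — the third is in the bass.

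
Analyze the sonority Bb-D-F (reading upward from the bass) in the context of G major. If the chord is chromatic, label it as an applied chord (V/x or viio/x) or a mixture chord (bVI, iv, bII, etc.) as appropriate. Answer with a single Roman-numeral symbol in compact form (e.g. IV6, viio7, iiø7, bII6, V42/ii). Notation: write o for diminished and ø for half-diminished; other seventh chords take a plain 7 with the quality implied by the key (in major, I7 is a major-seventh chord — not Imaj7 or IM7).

The pitches Bb-D-F form a major triad rooted on Bb.
Bb is the lowered third degree of G major (diatonic 3 would be B). This is a major triad on the lowered third degree, borrowed from the parallel minor.

bIII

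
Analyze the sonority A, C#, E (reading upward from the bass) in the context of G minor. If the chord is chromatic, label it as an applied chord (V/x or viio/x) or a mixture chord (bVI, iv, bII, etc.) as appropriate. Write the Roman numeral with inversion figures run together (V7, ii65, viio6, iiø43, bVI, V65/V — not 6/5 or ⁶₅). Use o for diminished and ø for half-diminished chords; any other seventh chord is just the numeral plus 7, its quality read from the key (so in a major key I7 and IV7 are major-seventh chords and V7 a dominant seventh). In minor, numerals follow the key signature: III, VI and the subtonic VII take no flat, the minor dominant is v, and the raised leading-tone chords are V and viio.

V/V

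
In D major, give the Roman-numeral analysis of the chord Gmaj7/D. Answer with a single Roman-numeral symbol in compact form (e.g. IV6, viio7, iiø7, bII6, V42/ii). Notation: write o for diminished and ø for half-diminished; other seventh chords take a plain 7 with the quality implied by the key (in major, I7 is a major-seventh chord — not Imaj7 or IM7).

IV43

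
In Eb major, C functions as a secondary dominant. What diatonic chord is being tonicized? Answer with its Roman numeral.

ii

The chord is a major triad on C.
A dominant resolves down a perfect fifth: C → F. In Eb major, F is scale degree 2, i.e. ii.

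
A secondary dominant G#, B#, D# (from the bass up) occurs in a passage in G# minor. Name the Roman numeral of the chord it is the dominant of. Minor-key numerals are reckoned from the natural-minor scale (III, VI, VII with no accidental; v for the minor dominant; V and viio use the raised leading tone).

iv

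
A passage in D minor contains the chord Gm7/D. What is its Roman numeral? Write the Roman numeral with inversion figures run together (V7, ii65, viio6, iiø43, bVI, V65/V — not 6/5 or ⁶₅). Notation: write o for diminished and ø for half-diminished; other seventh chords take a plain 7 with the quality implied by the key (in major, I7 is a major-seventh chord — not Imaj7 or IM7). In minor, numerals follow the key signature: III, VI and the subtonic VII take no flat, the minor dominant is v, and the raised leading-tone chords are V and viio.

iv43

The pitches G-Bb-D-F form a minor seventh chord rooted on G.
In D minor, G is the subdominant; the diatonic minor seventh chord there is iv7.
With D in the bass the chord is in second inversion, so the figured bass is 43.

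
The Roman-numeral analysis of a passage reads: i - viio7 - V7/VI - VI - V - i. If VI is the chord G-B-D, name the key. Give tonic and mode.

VI is given as G-B-D — a major triad with root G.
VI on G implies G is the submediant; that puts the tonic at B, and the uppercase numeral fits minor mode.

B minor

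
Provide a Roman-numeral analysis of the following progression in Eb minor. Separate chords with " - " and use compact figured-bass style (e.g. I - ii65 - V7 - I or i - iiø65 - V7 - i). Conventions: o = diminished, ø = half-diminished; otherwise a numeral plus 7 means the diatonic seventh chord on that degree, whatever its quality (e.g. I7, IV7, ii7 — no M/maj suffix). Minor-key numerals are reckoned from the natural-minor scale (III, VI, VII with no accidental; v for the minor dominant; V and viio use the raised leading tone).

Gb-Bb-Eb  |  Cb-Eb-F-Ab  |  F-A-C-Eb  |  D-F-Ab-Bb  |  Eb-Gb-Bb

Gb-Bb-Eb has root Eb, degree 1 in Eb minor, so i6.
Cb-Eb-F-Ab: root F is the supertonic; half-diminished seventh chord there is iiø43.
F-A-C-Eb: a dominant seventh chord on F, the applied dominant of V → V7/V.
D-F-Ab-Bb: root Bb is the dominant; dominant seventh chord there is V65.
Eb-Gb-Bb: root Eb is the tonic; minor triad there is i.

i6 - iiø43 - V7/V - V65 - i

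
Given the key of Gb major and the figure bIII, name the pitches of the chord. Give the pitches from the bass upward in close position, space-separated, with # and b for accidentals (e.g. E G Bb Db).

bIII is a major triad on the lowered third degree, borrowed from the parallel minor. In Gb major that root is Bbb.
So the chord is Bbb-Db-Fb.

Bbb Db Fb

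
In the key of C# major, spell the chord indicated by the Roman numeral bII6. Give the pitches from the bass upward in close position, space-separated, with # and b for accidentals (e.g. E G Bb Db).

F# A D

Scale degree 2 in C# major is D#; lowering it a half step gives D. bII6 is the Neapolitan sixth — a major triad on the lowered second degree, here in its customary first inversion.
So the chord is D-F#-A.
The figured bass 6 indicates first inversion, placing the third (F#) in the bass: F#-A-D.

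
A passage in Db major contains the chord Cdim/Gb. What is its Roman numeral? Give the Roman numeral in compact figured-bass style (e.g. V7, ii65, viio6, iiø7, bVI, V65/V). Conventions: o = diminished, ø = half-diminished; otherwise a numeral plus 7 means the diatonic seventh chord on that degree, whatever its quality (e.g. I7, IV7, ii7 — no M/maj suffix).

viio64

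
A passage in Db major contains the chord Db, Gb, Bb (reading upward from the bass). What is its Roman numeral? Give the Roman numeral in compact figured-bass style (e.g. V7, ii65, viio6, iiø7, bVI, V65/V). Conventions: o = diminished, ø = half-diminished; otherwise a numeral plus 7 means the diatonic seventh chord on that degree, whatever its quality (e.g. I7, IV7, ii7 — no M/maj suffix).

IV64

The pitches Gb-Bb-Db form a major triad rooted on Gb.
In Db major, Gb is the subdominant; the diatonic major triad there is IV.
With Db in the bass the chord is in second inversion, so the figured bass is 64.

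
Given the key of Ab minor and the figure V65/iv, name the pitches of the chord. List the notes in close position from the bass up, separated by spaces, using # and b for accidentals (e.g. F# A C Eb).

C Eb Gb Ab

The slash means an applied dominant: we want the dominant of iv. In Ab minor, iv is Db minor, and its dominant is built on Ab.
Building a dominant seventh chord on Ab gives Ab-C-Eb-Gb.
The figured bass 65 indicates first inversion, placing the third (C) in the bass: C-Eb-Gb-Ab.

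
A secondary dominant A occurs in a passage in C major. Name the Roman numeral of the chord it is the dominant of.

The chord is a major triad on A.
A dominant resolves down a perfect fifth: A → D. In C major, D is scale degree 2, i.e. ii.

ii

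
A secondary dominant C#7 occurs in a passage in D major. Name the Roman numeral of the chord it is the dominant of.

The chord is a dominant seventh chord on C#.
A dominant resolves down a perfect fifth: C# → F#. In D major, F# is scale degree 3, i.e. iii.

iii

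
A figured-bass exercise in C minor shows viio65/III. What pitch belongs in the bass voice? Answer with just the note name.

F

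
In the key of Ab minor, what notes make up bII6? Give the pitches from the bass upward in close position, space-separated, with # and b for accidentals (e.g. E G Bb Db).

Db Fb Bbb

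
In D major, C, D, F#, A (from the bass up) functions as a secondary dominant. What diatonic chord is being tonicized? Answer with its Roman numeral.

The chord is a dominant seventh chord on D.
A dominant resolves down a perfect fifth: D → G. In D major, G is scale degree 4, i.e. IV.

IV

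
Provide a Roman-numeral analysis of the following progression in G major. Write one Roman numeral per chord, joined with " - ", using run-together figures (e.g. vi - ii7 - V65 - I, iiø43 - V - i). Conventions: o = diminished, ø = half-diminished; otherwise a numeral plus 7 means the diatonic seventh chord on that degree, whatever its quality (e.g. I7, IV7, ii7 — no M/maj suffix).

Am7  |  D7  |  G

ii7 - V7 - I

Am7: minor seventh chord on A = scale degree 2 → ii7.
D7: root D is the dominant; dominant seventh chord there is V7.
G: root G is the tonic; major triad there is I.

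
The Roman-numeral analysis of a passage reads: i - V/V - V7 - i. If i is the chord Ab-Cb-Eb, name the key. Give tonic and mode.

Ab minor

The chord Abm is a minor triad rooted on Ab; its label is i.
If Ab is scale degree 1 and the mode makes that degree carry a minor triad, the tonic is Ab and the mode is minor.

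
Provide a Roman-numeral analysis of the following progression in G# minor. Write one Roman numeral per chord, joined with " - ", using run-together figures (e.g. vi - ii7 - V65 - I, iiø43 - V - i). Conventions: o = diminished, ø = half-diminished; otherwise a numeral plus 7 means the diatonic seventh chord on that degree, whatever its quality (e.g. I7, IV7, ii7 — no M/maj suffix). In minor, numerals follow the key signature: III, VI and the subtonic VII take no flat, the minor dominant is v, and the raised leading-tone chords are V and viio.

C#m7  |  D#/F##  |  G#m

iv7 - V6 - i

C#m7: root C# is the subdominant; minor seventh chord there is iv7.
D#/F## has root D#, degree 5 in G# minor, so V6.
G#m has root G#, degree 1 in G# minor, so i.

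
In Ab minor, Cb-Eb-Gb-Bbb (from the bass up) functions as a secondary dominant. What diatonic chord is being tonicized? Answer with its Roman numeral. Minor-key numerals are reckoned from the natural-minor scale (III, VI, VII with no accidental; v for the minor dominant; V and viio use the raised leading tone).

VI

The chord is a dominant seventh chord on Cb.
A dominant resolves down a perfect fifth: Cb → Fb. In Ab minor, Fb is scale degree 6, i.e. VI.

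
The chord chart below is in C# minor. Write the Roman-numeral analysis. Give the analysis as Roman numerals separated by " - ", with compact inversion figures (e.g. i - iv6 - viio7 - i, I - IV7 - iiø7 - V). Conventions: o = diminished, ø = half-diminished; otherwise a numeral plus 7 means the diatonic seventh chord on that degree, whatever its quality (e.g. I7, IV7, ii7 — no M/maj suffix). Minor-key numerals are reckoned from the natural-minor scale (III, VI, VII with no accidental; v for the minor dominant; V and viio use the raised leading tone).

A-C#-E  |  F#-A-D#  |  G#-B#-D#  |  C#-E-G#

VI - iio6 - V - i

A-C#-E has root A, degree 6 in C# minor, so VI.
F#-A-D# has root D#, degree 2 in C# minor, so iio6.
G#-B#-D#: root G# is the dominant; major triad there is V.
C#-E-G#: minor triad on C# = scale degree 1 → i.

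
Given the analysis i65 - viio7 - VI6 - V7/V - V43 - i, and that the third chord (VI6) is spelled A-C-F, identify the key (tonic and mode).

The chord F/A is a major triad rooted on F; its label is VI6.
Counting down 5 scale steps from F places the tonic on A; a major triad on degree 6 is diatonic only in minor.

A minor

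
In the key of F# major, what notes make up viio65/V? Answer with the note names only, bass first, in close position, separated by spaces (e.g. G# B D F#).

D# F# A B#

The slash marks an applied leading-tone chord: viio of V. In F# major, V is C#, so the leading tone to it is B#, a half step below.
Building a fully diminished seventh chord on B# gives B#-D#-F#-A.
The figured bass 65 indicates first inversion, placing the third (D#) in the bass: D#-F#-A-B#.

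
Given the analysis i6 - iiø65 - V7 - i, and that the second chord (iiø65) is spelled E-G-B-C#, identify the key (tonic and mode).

iiø65 is given as E-G-B-C# — a half-diminished seventh chord with root C#.
Counting down one scale step from C# places the tonic on B; a half-diminished seventh chord on degree 2 is diatonic only in minor.

B minor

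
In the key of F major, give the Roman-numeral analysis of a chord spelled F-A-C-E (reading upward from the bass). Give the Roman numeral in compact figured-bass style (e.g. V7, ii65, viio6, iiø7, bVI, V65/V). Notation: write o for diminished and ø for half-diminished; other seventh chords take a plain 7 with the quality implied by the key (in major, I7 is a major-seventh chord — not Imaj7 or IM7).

I7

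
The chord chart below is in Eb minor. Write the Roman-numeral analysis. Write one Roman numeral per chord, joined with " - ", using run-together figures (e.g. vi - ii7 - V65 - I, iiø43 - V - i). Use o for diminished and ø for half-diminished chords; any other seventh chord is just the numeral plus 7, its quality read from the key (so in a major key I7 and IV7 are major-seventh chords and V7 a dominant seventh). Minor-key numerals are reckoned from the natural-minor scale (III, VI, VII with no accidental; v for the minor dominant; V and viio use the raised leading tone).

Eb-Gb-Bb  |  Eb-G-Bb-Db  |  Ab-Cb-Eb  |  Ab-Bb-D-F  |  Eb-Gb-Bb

Eb-Gb-Bb: root Eb is the tonic; minor triad there is i.
Eb-G-Bb-Db: chromatic; Eb is V of iv, so V7/iv.
Ab-Cb-Eb: minor triad on Ab = scale degree 4 → iv.
Ab-Bb-D-F: dominant seventh chord on Bb = scale degree 5 → V42.
Eb-Gb-Bb has root Eb, degree 1 in Eb minor, so i.

i - V7/iv - iv - V42 - i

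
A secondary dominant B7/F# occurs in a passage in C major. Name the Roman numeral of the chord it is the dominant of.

The chord is a dominant seventh chord on B.
A dominant resolves down a perfect fifth: B → E. In C major, E is scale degree 3, i.e. iii.

iii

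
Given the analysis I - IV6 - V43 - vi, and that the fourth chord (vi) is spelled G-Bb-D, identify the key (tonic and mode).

The chord Gm is a minor triad rooted on G; its label is vi.
vi on G implies G is the submediant; that puts the tonic at Bb, and the lowercase numeral fits major mode.

Bb major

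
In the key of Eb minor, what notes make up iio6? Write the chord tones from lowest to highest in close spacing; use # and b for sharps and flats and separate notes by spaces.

Ab Cb F

In Eb minor, the supertonic is F, and the diatonic chord built there is a diminished triad.
Stacking thirds from F gives F-Ab-Cb.
With the 6 figure the chord is in first inversion; from the bass Ab upward in close position it reads Ab-Cb-F.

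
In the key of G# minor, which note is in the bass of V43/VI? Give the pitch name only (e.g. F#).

The applied chord V43/VI is rooted on B: B-D#-F#-A.
The figure 43 means second inversion — the fifth is in the bass.

F#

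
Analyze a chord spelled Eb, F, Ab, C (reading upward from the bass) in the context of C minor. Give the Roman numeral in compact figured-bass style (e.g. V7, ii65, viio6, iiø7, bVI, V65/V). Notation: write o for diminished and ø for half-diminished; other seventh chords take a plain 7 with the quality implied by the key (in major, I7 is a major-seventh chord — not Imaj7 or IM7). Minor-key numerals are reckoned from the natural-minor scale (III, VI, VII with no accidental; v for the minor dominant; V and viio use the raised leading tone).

Stacked in thirds the chord is F-Ab-C-Eb: a minor seventh chord on F.
In C minor, F is the subdominant; the diatonic minor seventh chord there is iv7.
With Eb in the bass the chord is in third inversion, so the figured bass is 42.

iv42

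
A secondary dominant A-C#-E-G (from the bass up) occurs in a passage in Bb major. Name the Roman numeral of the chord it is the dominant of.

iii

The chord is a dominant seventh chord on A.
A dominant resolves down a perfect fifth: A → D. In Bb major, D is scale degree 3, i.e. iii.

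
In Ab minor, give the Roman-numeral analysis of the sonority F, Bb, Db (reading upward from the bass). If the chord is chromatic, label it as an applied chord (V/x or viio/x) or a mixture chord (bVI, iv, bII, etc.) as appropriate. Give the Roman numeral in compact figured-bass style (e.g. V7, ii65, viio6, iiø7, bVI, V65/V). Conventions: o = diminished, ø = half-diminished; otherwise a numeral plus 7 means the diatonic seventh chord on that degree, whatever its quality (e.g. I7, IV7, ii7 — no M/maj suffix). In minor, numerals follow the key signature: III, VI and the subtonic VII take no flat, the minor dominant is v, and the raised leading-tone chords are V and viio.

ii64

Stacked in thirds the chord is Bb-Db-F: a minor triad on Bb.
Bb is the second degree of Ab minor. This is the minor supertonic, borrowed from the parallel major (the Dorian ii).
With F in the bass the chord is in second inversion, so the figured bass is 64.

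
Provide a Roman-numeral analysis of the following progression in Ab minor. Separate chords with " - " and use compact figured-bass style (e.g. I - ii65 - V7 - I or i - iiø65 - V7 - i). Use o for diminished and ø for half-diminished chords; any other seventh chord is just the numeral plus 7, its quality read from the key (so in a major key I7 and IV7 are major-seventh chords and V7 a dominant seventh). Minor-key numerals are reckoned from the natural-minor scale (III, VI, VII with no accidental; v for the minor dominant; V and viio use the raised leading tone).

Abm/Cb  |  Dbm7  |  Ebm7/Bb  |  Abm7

i6 - iv7 - v43 - i7

Abm/Cb: root Ab is the tonic; minor triad there is i6.
Dbm7: minor seventh chord on Db = scale degree 4 → iv7.
Ebm7/Bb: minor seventh chord on Eb = scale degree 5 → v43.
Abm7 has root Ab, degree 1 in Ab minor, so i7.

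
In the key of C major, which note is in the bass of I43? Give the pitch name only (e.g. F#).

G

I in C major has root C; the chord is C-E-G-B.
The figure 43 means second inversion — the fifth is in the bass.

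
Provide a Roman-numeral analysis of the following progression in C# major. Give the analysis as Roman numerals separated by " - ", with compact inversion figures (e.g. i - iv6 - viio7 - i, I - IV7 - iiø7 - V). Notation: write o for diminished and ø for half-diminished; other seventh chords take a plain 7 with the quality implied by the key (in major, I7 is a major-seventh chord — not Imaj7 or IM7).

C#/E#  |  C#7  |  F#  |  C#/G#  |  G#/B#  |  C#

I6 - V7/IV - IV - I64 - V6 - I

C#/E#: major triad on C# = scale degree 1 → I6.
C#7: a dominant seventh chord on C#, the applied dominant of IV → V7/IV.
F#: major triad on F# = scale degree 4 → IV.
C#/G#: major triad on C# = scale degree 1 → I64.
G#/B#: major triad on G# = scale degree 5 → V6.
C#: major triad on C# = scale degree 1 → I.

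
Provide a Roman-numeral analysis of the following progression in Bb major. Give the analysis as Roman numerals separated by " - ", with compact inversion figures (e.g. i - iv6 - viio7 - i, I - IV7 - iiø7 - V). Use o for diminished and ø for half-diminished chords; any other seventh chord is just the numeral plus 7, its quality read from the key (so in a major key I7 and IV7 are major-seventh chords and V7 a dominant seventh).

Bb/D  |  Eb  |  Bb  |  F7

I6 - IV - I - V7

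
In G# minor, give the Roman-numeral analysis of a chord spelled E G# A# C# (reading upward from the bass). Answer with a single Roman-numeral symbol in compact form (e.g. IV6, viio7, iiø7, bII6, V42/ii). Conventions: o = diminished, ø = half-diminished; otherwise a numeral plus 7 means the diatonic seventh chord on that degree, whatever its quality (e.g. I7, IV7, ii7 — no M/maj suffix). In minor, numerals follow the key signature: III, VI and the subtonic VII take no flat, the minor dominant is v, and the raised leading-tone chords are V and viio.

The pitches A#-C#-E-G# form a half-diminished seventh chord rooted on A#.
A# is scale degree 2 in G# minor, and a half-diminished seventh chord on that degree is written iiø7.
With E in the bass the chord is in second inversion, so the figured bass is 43.

iiø43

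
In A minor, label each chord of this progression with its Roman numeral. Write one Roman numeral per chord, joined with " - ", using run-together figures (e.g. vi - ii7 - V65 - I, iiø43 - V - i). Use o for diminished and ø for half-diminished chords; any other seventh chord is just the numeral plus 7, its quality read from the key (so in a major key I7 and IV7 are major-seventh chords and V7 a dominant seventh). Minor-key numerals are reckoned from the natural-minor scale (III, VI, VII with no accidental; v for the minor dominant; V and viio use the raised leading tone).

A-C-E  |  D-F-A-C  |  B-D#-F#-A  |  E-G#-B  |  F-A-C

A-C-E has root A, degree 1 in A minor, so i.
D-F-A-C: root D is the subdominant; minor seventh chord there is iv7.
B-D#-F#-A is the secondary dominant of V (dominant seventh chord on B): V7/V.
E-G#-B: root E is the dominant; major triad there is V.
F-A-C: major triad on F = scale degree 6 → VI.

i - iv7 - V7/V - V - VI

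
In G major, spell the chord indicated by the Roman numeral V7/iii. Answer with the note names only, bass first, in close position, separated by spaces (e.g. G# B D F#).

V7/iii is a secondary dominant — the dominant seventh of iii. iii in G major is B, so the applied chord's root is F#, a perfect fifth above.
Building a dominant seventh chord on F# gives F#-A#-C#-E.

F# A# C# E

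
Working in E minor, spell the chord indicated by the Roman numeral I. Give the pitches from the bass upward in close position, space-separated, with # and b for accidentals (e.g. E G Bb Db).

I is the major tonic (Picardy third), borrowed from the parallel major. In E minor that root is E.
So the chord is E-G#-B.

E G# B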